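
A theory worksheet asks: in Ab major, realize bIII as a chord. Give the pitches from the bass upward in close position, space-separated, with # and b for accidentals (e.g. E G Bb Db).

Cb Eb Gb

bIII is a major triad on the lowered third degree, borrowed from the parallel minor. In Ab major that root is Cb.
So the chord is Cb-Eb-Gb, a major triad.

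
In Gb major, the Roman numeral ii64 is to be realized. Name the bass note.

ii in Gb major has root Ab; the chord is Ab-Cb-Eb.
The figure 64 means second inversion — the fifth is in the bass.

Eb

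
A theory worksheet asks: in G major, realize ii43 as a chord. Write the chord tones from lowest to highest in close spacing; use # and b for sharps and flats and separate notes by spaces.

The numeral's case and figure indicate a minor seventh chord. In G major its root, the second degree, is A.
That chord is spelled A-C-E-G.
The figured bass 43 indicates second inversion, placing the fifth (E) in the bass: E-G-A-C.

E G A C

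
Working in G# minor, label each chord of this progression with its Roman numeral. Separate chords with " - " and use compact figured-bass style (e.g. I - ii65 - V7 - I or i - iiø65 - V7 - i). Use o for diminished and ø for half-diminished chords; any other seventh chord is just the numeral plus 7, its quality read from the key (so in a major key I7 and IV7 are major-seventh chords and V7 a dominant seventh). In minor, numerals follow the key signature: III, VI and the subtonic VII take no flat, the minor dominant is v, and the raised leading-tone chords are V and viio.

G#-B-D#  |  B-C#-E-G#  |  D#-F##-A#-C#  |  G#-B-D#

i - iv42 - V7 - i

G#-B-D#: minor triad on G# = scale degree 1 → i.
B-C#-E-G# has root C#, degree 4 in G# minor, so iv42.
D#-F##-A#-C#: dominant seventh chord on D# = scale degree 5 → V7.
G#-B-D#: minor triad on G# = scale degree 1 → i.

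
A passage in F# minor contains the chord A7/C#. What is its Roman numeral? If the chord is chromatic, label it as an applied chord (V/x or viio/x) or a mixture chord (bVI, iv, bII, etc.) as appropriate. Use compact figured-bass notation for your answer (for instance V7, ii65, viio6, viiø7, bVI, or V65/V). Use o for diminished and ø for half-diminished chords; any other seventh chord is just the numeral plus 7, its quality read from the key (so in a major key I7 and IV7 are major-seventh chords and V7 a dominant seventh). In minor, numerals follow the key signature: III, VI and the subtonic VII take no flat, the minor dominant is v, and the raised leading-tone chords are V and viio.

V65/VI

Stacked in thirds the chord is A-C#-E-G: a dominant seventh chord on A.
A is not a diatonic chord root with this quality in F# minor, but it lies a perfect fifth above D (VI), so the chord functions as an applied dominant of VI.
With C# in the bass the chord is in first inversion, so the figured bass is 65.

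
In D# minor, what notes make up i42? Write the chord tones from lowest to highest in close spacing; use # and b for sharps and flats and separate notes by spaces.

In D# minor, the tonic is D#, and the diatonic chord built there is a minor seventh chord.
Stacking thirds from D# gives D#-F#-A#-C#.
With the 42 figure the chord is in third inversion; from the bass C# upward in close position it reads C#-D#-F#-A#.

C# D# F# A#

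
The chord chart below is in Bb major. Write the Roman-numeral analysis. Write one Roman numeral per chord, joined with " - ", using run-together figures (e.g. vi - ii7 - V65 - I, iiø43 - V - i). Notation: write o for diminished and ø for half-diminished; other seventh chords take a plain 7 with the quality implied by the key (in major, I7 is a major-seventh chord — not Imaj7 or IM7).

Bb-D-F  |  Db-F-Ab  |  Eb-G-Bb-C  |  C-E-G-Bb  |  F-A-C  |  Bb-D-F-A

Bb-D-F has root Bb, degree 1 in Bb major, so I.
Db-F-Ab: major triad on Db — chromatic; bIII (borrowed from the parallel minor).
Eb-G-Bb-C: minor seventh chord on C = scale degree 2 → ii65.
C-E-G-Bb: a dominant seventh chord on C, the applied dominant of V → V7/V.
F-A-C: root F is the dominant; major triad there is V.
Bb-D-F-A: major seventh chord on Bb = scale degree 1 → I7.

I - bIII - ii65 - V7/V - V - I7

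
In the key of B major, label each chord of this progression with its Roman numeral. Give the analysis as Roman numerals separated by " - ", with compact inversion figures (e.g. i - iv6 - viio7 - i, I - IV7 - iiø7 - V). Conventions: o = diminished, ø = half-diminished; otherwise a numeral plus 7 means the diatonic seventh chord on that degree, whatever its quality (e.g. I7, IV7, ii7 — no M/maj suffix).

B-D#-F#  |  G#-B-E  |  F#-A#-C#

I - IV6 - V

B-D#-F#: major triad on B = scale degree 1 → I.
G#-B-E: major triad on E = scale degree 4 → IV6.
F#-A#-C# has root F#, degree 5 in B major, so V.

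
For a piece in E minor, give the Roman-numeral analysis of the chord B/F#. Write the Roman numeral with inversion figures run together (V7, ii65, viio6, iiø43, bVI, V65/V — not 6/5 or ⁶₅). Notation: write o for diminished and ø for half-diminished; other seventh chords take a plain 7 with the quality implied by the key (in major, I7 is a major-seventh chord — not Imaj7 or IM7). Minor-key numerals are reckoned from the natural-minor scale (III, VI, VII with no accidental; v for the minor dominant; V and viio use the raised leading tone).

The pitches B-D#-F# form a major triad rooted on B.
B is scale degree 5 in E minor, and a major triad on that degree is written V.
With F# in the bass the chord is in second inversion, so the figured bass is 64.

V64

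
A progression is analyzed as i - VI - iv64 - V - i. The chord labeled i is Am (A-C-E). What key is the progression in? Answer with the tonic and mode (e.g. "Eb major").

The anchor chord is a minor triad on A, labeled i.
If A is scale degree 1 and the mode makes that degree carry a minor triad, the tonic is A and the mode is minor.

A minor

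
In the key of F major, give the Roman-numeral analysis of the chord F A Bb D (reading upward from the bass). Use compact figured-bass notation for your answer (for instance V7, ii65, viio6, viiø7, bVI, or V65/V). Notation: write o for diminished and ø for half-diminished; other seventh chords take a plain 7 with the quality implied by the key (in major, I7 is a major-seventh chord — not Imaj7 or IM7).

Stacked in thirds the chord is Bb-D-F-A: a major seventh chord on Bb.
Bb is scale degree 4 in F major, and a major seventh chord on that degree is written IV7.
With F in the bass the chord is in second inversion, so the figured bass is 43.

IV43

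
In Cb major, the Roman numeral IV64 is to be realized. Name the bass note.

Cb

IV in Cb major has root Fb; the chord is Fb-Ab-Cb.
The figure 64 means second inversion — the fifth is in the bass.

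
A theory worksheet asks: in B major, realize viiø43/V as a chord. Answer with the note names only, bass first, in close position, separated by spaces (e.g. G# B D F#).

B D# E# G#

viiø43/V is a secondary leading-tone chord. The target V is F# in B major; the applied chord is rooted a semitone below, on E#.
Building a half-diminished seventh chord on E# gives E#-G#-B-D#.
The figured bass 43 indicates second inversion, placing the fifth (B) in the bass: B-D#-E#-G#.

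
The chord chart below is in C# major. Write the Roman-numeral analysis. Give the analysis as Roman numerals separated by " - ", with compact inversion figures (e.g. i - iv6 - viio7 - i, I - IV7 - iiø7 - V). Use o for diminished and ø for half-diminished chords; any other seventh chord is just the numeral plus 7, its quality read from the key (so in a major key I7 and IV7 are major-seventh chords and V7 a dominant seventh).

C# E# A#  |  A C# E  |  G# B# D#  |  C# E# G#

vi6 - bVI - V - I

C#-E#-A#: root A# is the submediant; minor triad there is vi6.
A-C#-E: A with this quality isn't in the key; it's bVI, borrowed from the parallel minor.
G#-B#-D#: root G# is the dominant; major triad there is V.
C#-E#-G#: root C# is the tonic; major triad there is I.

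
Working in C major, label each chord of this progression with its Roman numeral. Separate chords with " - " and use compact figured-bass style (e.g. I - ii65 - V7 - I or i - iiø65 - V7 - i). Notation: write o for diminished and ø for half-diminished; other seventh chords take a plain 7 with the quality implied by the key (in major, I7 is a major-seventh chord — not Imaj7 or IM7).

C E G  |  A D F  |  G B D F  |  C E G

I - ii64 - V7 - I

C-E-G: root C is the tonic; major triad there is I.
A-D-F: root D is the supertonic; minor triad there is ii64.
G-B-D-F has root G, degree 5 in C major, so V7.
C-E-G: root C is the tonic; major triad there is I.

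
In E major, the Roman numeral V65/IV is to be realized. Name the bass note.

The applied chord V65/IV is rooted on E: E-G#-B-D.
The figure 65 means first inversion — the third is in the bass.

G#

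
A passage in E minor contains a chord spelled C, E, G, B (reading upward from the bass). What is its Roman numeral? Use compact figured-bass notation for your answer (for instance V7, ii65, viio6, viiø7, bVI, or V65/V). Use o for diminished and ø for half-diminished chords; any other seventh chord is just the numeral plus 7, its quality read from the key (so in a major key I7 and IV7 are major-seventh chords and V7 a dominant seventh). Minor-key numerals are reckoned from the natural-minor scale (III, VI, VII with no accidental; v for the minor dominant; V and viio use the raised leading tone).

VI7

Stacked in thirds the chord is C-E-G-B: a major seventh chord on C.
In E minor, C is the submediant; the diatonic major seventh chord there is VI7.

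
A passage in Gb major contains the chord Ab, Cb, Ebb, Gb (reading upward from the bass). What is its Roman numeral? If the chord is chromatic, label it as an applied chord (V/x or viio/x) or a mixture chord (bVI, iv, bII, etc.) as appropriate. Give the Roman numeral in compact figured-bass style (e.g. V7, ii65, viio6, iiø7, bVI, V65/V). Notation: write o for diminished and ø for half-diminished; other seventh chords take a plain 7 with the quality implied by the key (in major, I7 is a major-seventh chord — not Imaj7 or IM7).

The pitches Ab-Cb-Ebb-Gb form a half-diminished seventh chord rooted on Ab.
Ab is the second degree of Gb major. This is the half-diminished supertonic seventh, borrowed from the parallel minor.

iiø7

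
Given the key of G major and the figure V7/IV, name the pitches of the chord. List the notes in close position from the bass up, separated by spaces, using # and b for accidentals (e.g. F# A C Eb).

V7/IV is a secondary dominant — the dominant seventh of IV. IV in G major is C, so the applied chord's root is G, a perfect fifth above.
Building a dominant seventh chord on G gives G-B-D-F.

G B D F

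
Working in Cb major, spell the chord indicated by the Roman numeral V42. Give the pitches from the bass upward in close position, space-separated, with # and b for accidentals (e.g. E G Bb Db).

Fb Gb Bb Db

In Cb major, the fifth degree is Gb, and the diatonic chord built there is a dominant seventh chord.
Stacking thirds from Gb gives Gb-Bb-Db-Fb.
The figured bass 42 indicates third inversion, placing the seventh (Fb) in the bass: Fb-Gb-Bb-Db.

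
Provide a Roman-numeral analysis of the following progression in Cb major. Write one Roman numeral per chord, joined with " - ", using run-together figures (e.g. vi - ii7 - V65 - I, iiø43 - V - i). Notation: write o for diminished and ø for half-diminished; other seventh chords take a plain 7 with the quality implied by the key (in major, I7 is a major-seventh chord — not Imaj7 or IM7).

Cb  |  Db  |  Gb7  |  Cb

Cb has root Cb, degree 1 in Cb major, so I.
Db is the secondary dominant of V (major triad on Db): V/V.
Gb7 has root Gb, degree 5 in Cb major, so V7.
Cb: root Cb is the tonic; major triad there is I.

I - V/V - V7 - I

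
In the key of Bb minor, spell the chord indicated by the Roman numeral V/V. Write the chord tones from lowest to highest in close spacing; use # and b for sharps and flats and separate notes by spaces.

C E G

The slash means an applied dominant: we want the dominant of V. In Bb minor, V is F major, and its dominant is built on C.
Building a major triad on C gives C-E-G.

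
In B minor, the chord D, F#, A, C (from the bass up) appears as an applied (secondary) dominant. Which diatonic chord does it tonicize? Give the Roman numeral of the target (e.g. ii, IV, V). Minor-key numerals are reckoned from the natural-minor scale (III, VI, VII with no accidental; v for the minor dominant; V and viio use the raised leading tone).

VI

The chord is a dominant seventh chord on D.
A dominant resolves down a perfect fifth: D → G. In B minor, G is scale degree 6, i.e. VI.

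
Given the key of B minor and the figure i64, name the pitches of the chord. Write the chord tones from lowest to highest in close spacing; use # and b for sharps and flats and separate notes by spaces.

F# B D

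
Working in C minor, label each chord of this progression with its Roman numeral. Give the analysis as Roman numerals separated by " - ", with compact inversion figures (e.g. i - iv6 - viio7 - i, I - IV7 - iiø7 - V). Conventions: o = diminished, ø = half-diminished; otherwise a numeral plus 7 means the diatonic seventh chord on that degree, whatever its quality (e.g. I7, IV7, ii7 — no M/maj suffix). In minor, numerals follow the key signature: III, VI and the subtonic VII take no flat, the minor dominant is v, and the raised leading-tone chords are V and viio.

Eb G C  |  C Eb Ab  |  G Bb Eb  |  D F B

Eb-G-C: minor triad on C = scale degree 1 → i6.
C-Eb-Ab has root Ab, degree 6 in C minor, so VI6.
G-Bb-Eb: root Eb is the mediant; major triad there is III6.
D-F-B: diminished triad on B = scale degree 7 → viio6.

i6 - VI6 - III6 - viio6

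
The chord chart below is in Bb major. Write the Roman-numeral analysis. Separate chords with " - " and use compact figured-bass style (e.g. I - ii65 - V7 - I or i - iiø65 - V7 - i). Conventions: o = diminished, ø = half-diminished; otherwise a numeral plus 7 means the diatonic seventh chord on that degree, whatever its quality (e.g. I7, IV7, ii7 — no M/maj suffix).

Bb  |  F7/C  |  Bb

I - V43 - I

Bb: root Bb is the tonic; major triad there is I.
F7/C: root F is the dominant; dominant seventh chord there is V43.
Bb has root Bb, degree 1 in Bb major, so I.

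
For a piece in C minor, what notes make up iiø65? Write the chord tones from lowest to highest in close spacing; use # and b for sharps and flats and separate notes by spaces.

F Ab C D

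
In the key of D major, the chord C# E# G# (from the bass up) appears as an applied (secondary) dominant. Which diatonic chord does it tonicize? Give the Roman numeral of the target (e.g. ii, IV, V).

The chord is a major triad on C#.
A dominant resolves down a perfect fifth: C# → F#. In D major, F# is scale degree 3, i.e. iii.

iii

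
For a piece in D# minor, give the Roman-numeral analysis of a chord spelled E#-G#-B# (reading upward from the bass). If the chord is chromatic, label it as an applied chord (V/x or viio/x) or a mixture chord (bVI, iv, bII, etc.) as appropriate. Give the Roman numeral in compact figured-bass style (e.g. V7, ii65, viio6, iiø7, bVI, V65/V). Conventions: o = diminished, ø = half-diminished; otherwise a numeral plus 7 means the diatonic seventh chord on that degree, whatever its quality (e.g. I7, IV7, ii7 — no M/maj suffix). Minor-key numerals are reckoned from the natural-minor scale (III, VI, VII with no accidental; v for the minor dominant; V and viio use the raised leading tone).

The pitches E#-G#-B# form a minor triad rooted on E#.
E# is the second degree of D# minor. This is the minor supertonic, borrowed from the parallel major (the Dorian ii).

ii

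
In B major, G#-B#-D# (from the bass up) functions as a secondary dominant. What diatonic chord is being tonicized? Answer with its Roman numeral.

ii

The chord is a major triad on G#.
A dominant resolves down a perfect fifth: G# → C#. In B major, C# is scale degree 2, i.e. ii.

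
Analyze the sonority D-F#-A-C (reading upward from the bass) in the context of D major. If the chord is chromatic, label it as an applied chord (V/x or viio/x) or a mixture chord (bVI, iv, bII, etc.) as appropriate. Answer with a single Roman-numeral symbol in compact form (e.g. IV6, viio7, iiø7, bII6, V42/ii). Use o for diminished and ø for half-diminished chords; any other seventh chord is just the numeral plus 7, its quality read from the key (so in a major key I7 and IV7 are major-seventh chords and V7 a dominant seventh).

V7/IV

Stacked in thirds the chord is D-F#-A-C: a dominant seventh chord on D.
D is not a diatonic chord root with this quality in D major, but it lies a perfect fifth above G (IV), so the chord functions as an applied dominant of IV.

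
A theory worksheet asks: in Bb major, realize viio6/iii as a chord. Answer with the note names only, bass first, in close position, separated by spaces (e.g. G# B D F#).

E G C#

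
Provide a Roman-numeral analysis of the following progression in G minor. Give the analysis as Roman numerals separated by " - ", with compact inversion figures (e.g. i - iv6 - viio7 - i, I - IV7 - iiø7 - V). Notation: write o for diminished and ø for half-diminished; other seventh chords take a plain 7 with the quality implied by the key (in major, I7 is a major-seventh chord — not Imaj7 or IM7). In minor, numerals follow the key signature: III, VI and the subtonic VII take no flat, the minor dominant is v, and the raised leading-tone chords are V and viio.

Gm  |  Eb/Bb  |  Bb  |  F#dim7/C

Gm: root G is the tonic; minor triad there is i.
Eb/Bb: root Eb is the submediant; major triad there is VI64.
Bb has root Bb, degree 3 in G minor, so III.
F#dim7/C has root F#, degree 7 in G minor, so viio43.

i - VI64 - III - viio43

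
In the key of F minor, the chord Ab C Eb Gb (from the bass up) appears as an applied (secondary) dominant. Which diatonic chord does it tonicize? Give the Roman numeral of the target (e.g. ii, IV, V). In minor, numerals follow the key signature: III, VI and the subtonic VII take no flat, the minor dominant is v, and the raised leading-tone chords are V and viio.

VI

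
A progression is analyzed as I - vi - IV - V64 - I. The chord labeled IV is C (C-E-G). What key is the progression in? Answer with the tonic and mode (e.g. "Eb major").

G major

The chord C is a major triad rooted on C; its label is IV.
IV on C implies C is the subdominant; that puts the tonic at G, and the uppercase numeral fits major mode.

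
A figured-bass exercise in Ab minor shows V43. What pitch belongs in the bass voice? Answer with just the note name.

V in Ab minor has root Eb; the chord is Eb-G-Bb-Db.
The figure 43 means second inversion — the fifth is in the bass.

Bb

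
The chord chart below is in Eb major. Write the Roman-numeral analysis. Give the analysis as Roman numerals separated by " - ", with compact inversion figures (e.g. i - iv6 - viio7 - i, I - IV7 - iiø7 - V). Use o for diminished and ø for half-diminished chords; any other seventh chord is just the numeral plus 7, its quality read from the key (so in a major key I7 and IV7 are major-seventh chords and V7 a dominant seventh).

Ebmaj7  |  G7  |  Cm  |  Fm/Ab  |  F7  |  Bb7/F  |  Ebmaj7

Ebmaj7 has root Eb, degree 1 in Eb major, so I7.
G7 is the secondary dominant of vi (dominant seventh chord on G): V7/vi.
Cm has root C, degree 6 in Eb major, so vi.
Fm/Ab: minor triad on F = scale degree 2 → ii6.
F7: chromatic; F is V of V, so V7/V.
Bb7/F has root Bb, degree 5 in Eb major, so V43.
Ebmaj7 has root Eb, degree 1 in Eb major, so I7.

I7 - V7/vi - vi - ii6 - V7/V - V43 - I7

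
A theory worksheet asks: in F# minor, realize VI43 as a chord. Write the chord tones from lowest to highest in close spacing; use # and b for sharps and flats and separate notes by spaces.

In F# minor, scale degree 6 is D, and the diatonic chord built there is a major seventh chord.
That chord is spelled D-F#-A-C#.
With the 43 figure the chord is in second inversion; from the bass A upward in close position it reads A-C#-D-F#.

A C# D F#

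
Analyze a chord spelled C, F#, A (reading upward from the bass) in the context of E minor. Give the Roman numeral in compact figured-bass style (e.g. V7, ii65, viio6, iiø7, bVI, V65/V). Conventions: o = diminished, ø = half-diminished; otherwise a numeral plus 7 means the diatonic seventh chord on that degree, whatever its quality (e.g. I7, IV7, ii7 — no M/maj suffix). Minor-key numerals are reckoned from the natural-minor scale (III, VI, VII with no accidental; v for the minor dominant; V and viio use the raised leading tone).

Stacked in thirds the chord is F#-A-C: a diminished triad on F#.
In E minor, F# is the supertonic; the diatonic diminished triad there is iio.
With C in the bass the chord is in second inversion, so the figured bass is 64.

iio64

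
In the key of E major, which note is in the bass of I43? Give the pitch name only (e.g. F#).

B

I in E major has root E; the chord is E-G#-B-D#.
The figure 43 means second inversion — the fifth is in the bass.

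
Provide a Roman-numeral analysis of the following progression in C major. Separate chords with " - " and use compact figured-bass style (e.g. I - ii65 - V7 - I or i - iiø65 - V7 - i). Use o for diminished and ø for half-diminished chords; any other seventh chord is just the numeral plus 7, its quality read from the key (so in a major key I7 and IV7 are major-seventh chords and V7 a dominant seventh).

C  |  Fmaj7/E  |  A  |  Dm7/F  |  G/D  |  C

I - IV42 - V/ii - ii65 - V64 - I

C: root C is the tonic; major triad there is I.
Fmaj7/E: major seventh chord on F = scale degree 4 → IV42.
A: a major triad on A, the applied dominant of ii → V/ii.
Dm7/F has root D, degree 2 in C major, so ii65.
G/D has root G, degree 5 in C major, so V64.
C: root C is the tonic; major triad there is I.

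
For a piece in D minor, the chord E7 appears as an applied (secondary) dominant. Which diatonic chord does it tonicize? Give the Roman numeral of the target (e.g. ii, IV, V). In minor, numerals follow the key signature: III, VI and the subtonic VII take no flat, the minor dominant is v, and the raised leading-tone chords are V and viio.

The chord is a dominant seventh chord on E.
A dominant resolves down a perfect fifth: E → A. In D minor, A is scale degree 5, i.e. V.

V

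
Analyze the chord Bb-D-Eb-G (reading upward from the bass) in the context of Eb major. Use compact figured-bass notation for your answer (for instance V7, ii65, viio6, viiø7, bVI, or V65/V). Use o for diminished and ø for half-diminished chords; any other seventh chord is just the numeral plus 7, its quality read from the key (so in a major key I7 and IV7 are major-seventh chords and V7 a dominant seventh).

The pitches Eb-G-Bb-D form a major seventh chord rooted on Eb.
Eb is scale degree 1 in Eb major, and a major seventh chord on that degree is written I7.
With Bb in the bass the chord is in second inversion, so the figured bass is 43.

I43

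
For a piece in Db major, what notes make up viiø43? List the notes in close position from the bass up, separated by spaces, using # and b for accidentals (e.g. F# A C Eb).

Gb Bb C Eb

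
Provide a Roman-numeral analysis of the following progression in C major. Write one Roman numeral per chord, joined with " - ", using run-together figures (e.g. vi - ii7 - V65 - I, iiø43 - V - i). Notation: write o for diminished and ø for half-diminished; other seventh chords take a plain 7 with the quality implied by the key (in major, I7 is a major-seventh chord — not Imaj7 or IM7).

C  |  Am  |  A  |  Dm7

I - vi - V/ii - ii7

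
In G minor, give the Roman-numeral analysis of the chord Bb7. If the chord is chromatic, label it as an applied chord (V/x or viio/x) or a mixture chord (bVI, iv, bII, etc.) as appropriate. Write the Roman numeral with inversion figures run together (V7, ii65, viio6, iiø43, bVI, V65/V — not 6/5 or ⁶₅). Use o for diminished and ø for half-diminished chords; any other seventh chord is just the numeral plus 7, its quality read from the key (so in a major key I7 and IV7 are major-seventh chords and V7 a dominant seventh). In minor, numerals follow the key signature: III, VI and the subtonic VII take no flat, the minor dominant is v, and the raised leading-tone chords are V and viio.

Stacked in thirds the chord is Bb-D-F-Ab: a dominant seventh chord on Bb.
Bb is not a diatonic chord root with this quality in G minor, but it lies a perfect fifth above Eb (VI), so the chord functions as an applied dominant of VI.

V7/VI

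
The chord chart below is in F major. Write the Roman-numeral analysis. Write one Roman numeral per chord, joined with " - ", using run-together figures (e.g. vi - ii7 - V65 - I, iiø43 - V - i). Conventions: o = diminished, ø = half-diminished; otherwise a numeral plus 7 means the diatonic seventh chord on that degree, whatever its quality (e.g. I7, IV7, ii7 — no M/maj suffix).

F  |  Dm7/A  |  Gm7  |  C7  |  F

I - vi43 - ii7 - V7 - I

F: major triad on F = scale degree 1 → I.
Dm7/A: minor seventh chord on D = scale degree 6 → vi43.
Gm7 has root G, degree 2 in F major, so ii7.
C7 has root C, degree 5 in F major, so V7.
F: root F is the tonic; major triad there is I.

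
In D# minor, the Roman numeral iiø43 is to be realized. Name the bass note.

B

iiø in D# minor has root E#; the chord is E#-G#-B-D#.
The figure 43 means second inversion — the fifth is in the bass.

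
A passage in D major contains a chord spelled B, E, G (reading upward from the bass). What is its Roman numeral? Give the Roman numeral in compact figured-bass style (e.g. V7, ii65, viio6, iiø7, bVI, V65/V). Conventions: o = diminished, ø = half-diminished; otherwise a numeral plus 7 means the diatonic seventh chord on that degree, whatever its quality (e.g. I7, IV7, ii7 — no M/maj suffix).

Stacked in thirds the chord is E-G-B: a minor triad on E.
E is scale degree 2 in D major, and a minor triad on that degree is written ii.
With B in the bass the chord is in second inversion, so the figured bass is 64.

ii64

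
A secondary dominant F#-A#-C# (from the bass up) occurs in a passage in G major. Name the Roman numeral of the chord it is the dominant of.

iii

The chord is a major triad on F#.
A dominant resolves down a perfect fifth: F# → B. In G major, B is scale degree 3, i.e. iii.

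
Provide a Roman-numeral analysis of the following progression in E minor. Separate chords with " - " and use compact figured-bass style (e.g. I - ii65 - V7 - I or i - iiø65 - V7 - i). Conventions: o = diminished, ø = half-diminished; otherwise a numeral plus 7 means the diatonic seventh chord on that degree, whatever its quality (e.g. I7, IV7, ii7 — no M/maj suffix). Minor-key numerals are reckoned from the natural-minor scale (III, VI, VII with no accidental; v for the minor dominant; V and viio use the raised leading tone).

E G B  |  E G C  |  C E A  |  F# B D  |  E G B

E-G-B has root E, degree 1 in E minor, so i.
E-G-C: root C is the submediant; major triad there is VI6.
C-E-A has root A, degree 4 in E minor, so iv6.
F#-B-D: root B is the dominant; minor triad there is v64.
E-G-B has root E, degree 1 in E minor, so i.

i - VI6 - iv6 - v64 - i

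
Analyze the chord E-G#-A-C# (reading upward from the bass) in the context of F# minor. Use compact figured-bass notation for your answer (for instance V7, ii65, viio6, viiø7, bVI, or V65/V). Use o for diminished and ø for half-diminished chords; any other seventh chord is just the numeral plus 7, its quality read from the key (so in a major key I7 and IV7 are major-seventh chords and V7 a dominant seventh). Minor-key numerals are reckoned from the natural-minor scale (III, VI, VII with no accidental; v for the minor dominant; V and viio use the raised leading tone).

III43

Stacked in thirds the chord is A-C#-E-G#: a major seventh chord on A.
In F# minor, A is the mediant; the diatonic major seventh chord there is III7.
With E in the bass the chord is in second inversion, so the figured bass is 43.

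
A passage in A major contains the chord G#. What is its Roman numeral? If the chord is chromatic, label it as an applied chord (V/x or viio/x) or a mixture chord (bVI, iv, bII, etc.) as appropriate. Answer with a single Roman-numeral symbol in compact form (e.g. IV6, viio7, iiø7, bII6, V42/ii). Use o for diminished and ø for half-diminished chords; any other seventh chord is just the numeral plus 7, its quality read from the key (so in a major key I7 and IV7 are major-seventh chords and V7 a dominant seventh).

V/iii

Stacked in thirds the chord is G#-B#-D#: a major triad on G#.
G# is not a diatonic chord root with this quality in A major, but it lies a perfect fifth above C# (iii), so the chord functions as an applied dominant of iii.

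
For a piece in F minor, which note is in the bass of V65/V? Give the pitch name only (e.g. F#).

The applied chord V65/V is rooted on G: G-B-D-F.
The figure 65 means first inversion — the third is in the bass.

B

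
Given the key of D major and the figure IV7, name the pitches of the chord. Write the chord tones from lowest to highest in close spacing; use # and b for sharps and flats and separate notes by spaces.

In D major, scale degree 4 is G, and the diatonic chord built there is a major seventh chord.
Stacking thirds from G gives G-B-D-F#.

G B D F#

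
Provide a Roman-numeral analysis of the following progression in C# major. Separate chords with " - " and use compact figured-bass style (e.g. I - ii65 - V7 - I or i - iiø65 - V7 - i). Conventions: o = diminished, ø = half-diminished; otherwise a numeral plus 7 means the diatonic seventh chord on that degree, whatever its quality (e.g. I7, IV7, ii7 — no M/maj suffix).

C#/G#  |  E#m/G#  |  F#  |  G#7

I64 - iii6 - IV - V7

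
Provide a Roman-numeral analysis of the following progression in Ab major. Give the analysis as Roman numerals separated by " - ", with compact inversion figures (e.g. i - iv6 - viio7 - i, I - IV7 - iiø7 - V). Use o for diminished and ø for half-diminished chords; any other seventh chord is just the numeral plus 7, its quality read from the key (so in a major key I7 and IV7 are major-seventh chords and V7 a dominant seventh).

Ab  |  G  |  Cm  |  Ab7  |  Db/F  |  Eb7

Ab: root Ab is the tonic; major triad there is I.
G: chromatic; G is V of iii, so V/iii.
Cm: minor triad on C = scale degree 3 → iii.
Ab7: chromatic; Ab is V of IV, so V7/IV.
Db/F: root Db is the subdominant; major triad there is IV6.
Eb7: root Eb is the dominant; dominant seventh chord there is V7.

I - V/iii - iii - V7/IV - IV6 - V7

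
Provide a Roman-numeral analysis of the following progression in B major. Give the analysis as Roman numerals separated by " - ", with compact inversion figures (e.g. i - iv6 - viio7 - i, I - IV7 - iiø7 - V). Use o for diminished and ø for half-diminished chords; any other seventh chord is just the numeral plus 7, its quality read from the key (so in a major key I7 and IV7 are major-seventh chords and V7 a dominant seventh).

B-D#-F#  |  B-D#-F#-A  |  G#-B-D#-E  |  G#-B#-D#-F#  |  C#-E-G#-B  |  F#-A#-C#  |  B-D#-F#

B-D#-F#: major triad on B = scale degree 1 → I.
B-D#-F#-A is the secondary dominant of IV (dominant seventh chord on B): V7/IV.
G#-B-D#-E: major seventh chord on E = scale degree 4 → IV65.
G#-B#-D#-F#: a dominant seventh chord on G#, the applied dominant of ii → V7/ii.
C#-E-G#-B: root C# is the supertonic; minor seventh chord there is ii7.
F#-A#-C#: major triad on F# = scale degree 5 → V.
B-D#-F#: root B is the tonic; major triad there is I.

I - V7/IV - IV65 - V7/ii - ii7 - V - I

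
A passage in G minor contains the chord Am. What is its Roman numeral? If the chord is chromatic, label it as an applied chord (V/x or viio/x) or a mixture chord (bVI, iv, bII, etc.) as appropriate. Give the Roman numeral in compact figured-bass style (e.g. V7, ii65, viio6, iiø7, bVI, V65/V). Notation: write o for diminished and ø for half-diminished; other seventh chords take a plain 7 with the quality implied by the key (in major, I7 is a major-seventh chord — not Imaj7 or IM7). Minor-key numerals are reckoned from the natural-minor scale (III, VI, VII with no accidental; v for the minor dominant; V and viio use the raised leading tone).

ii

Stacked in thirds the chord is A-C-E: a minor triad on A.
A is the second degree of G minor. This is the minor supertonic, borrowed from the parallel major (the Dorian ii).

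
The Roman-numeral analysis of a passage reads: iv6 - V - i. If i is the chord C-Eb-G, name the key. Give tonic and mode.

i is given as C-Eb-G — a minor triad with root C.
If C is scale degree 1 and the mode makes that degree carry a minor triad, the tonic is C and the mode is minor.

C minor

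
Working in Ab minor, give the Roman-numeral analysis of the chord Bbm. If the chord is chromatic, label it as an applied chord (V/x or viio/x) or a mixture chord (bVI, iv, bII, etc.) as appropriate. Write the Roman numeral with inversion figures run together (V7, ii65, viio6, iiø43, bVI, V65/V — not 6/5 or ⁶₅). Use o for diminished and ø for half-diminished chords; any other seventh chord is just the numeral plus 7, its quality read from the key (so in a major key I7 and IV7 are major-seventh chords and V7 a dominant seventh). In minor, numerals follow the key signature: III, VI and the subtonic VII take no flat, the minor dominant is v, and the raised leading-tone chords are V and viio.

Stacked in thirds the chord is Bb-Db-F: a minor triad on Bb.
Bb is the second degree of Ab minor. This is the minor supertonic, borrowed from the parallel major (the Dorian ii).

ii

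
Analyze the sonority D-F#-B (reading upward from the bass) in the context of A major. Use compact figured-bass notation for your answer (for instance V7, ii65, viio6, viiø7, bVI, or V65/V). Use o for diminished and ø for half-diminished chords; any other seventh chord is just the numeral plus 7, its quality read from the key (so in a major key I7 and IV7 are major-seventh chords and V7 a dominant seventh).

ii6

The pitches B-D-F# form a minor triad rooted on B.
B is scale degree 2 in A major, and a minor triad on that degree is written ii.
With D in the bass the chord is in first inversion, so the figured bass is 6.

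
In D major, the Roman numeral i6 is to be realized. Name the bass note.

i in D major has root D; the chord is D-F-A.
The figure 6 means first inversion — the third is in the bass.

F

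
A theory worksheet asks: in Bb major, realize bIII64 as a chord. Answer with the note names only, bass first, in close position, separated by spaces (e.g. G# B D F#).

Ab Db F

Scale degree 3 in Bb major is D; lowering it a half step gives Db. bIII64 is a major triad on the lowered third degree, borrowed from the parallel minor.
So the chord is Db-F-Ab, a major triad.
The figured bass 64 indicates second inversion, placing the fifth (Ab) in the bass: Ab-Db-F.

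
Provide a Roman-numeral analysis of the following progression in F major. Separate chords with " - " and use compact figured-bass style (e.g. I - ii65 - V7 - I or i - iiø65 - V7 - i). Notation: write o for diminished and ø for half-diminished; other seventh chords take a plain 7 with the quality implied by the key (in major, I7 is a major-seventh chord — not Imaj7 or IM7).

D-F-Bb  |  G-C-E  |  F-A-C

D-F-Bb: major triad on Bb = scale degree 4 → IV6.
G-C-E has root C, degree 5 in F major, so V64.
F-A-C: root F is the tonic; major triad there is I.

IV6 - V64 - I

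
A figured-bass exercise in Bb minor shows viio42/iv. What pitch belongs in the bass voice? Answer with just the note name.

The applied chord viio42/iv is rooted on D: D-F-Ab-Cb.
The figure 42 means third inversion — the seventh is in the bass.

Cb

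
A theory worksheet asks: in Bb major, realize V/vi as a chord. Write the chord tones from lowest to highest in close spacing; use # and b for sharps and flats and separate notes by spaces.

The slash means an applied dominant: we want the dominant of vi. In Bb major, vi is G minor, and its dominant is built on D.
Building a major triad on D gives D-F#-A.

D F# A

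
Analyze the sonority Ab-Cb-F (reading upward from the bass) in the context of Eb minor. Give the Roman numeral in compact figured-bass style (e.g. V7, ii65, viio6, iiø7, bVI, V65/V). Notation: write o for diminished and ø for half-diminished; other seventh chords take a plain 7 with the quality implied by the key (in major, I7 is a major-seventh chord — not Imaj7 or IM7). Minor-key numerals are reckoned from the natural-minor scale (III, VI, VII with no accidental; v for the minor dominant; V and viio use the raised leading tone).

iio6

Stacked in thirds the chord is F-Ab-Cb: a diminished triad on F.
F is scale degree 2 in Eb minor, and a diminished triad on that degree is written iio.
With Ab in the bass the chord is in first inversion, so the figured bass is 6.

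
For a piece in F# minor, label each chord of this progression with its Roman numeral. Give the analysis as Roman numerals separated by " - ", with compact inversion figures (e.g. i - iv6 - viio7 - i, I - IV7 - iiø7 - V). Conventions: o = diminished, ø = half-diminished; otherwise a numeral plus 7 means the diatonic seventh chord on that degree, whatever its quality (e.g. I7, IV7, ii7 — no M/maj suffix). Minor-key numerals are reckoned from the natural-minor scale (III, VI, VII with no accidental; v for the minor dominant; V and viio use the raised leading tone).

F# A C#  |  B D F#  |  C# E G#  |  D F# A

i - iv - v - VI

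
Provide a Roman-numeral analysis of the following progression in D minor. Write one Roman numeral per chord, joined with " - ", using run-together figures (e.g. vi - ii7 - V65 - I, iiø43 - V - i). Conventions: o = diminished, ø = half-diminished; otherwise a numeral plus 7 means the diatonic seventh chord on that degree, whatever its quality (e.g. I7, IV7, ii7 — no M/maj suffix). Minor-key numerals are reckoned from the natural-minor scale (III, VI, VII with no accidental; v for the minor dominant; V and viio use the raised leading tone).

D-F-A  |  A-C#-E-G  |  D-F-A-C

i - V7 - i7

D-F-A has root D, degree 1 in D minor, so i.
A-C#-E-G: dominant seventh chord on A = scale degree 5 → V7.
D-F-A-C: minor seventh chord on D = scale degree 1 → i7.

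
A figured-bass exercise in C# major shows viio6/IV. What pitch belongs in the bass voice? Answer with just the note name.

The applied chord viio6/IV is rooted on E#: E#-G#-B.
The figure 6 means first inversion — the third is in the bass.

G#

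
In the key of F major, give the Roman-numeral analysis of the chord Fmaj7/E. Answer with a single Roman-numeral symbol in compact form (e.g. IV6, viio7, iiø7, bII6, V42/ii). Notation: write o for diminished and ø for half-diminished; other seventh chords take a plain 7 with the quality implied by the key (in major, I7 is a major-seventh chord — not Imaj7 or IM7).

I42

The pitches F-A-C-E form a major seventh chord rooted on F.
F is scale degree 1 in F major, and a major seventh chord on that degree is written I7.
With E in the bass the chord is in third inversion, so the figured bass is 42.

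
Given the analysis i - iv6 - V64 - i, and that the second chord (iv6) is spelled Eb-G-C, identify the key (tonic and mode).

G minor

The chord Cm/Eb is a minor triad rooted on C; its label is iv6.
If C is scale degree 4 and the mode makes that degree carry a minor triad, the tonic is G and the mode is minor.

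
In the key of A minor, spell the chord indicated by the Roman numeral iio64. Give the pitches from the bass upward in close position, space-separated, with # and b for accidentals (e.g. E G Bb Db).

The numeral's case and figure indicate a diminished triad. In A minor its root, the supertonic, is B.
That chord is spelled B-D-F.
The figured bass 64 indicates second inversion, placing the fifth (F) in the bass: F-B-D.

F B D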